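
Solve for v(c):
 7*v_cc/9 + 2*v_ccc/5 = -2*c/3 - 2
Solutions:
 v(c) = C1 + C2*c + C3*exp(-35*c/18) - c^3/7 - 261*c^2/245


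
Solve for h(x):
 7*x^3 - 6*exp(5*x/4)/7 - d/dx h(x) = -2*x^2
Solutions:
 h(x) = C1 + 7*x^4/4 + 2*x^3/3 - 24*exp(5*x/4)/35


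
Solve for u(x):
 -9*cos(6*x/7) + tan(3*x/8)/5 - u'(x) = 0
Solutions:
 u(x) = C1 - 8*log(cos(3*x/8))/15 - 21*sin(6*x/7)/2


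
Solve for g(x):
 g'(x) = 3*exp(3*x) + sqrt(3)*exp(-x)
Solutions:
 g(x) = C1 + exp(3*x) - sqrt(3)*exp(-x)


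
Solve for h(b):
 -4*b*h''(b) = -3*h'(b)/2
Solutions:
 h(b) = C1 + C2*b^(11/8)


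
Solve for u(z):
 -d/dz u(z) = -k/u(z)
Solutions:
 u(z) = -sqrt(C1 + 2*k*z)
 u(z) = sqrt(C1 + 2*k*z)


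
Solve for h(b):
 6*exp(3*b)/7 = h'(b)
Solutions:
 h(b) = C1 + 2*exp(3*b)/7


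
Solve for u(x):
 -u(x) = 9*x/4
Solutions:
 u(x) = -9*x/4


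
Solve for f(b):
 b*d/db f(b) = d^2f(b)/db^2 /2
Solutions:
 f(b) = C1 + C2*erfi(b)


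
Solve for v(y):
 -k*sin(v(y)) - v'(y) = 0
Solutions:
 v(y) = -acos((-C1 - exp(2*k*y))/(C1 - exp(2*k*y))) + 2*pi
 v(y) = acos((-C1 - exp(2*k*y))/(C1 - exp(2*k*y)))


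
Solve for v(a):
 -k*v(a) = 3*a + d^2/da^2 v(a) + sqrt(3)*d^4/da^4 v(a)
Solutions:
 v(a) = C1*exp(-sqrt(2)*3^(3/4)*a*sqrt(-sqrt(-4*sqrt(3)*k + 1) - 1)/6) + C2*exp(sqrt(2)*3^(3/4)*a*sqrt(-sqrt(-4*sqrt(3)*k + 1) - 1)/6) + C3*exp(-sqrt(2)*3^(3/4)*a*sqrt(sqrt(-4*sqrt(3)*k + 1) - 1)/6) + C4*exp(sqrt(2)*3^(3/4)*a*sqrt(sqrt(-4*sqrt(3)*k + 1) - 1)/6) - 3*a/k


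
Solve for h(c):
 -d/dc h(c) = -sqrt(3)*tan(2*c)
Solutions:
 h(c) = C1 - sqrt(3)*log(cos(2*c))/2


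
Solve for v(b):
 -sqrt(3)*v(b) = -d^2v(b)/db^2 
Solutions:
 v(b) = C1*exp(-3^(1/4)*b) + C2*exp(3^(1/4)*b)


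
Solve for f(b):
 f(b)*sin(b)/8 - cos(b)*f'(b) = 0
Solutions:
 f(b) = C1/cos(b)^(1/8)


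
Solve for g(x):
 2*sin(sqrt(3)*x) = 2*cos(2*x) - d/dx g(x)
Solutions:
 g(x) = C1 + sin(2*x) + 2*sqrt(3)*cos(sqrt(3)*x)/3


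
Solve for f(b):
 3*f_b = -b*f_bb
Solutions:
 f(b) = C1 + C2/b^2


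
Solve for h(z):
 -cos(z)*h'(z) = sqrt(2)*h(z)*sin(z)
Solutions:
 h(z) = C1*cos(z)^(sqrt(2))


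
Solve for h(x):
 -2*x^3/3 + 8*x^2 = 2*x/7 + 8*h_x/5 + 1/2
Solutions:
 h(x) = C1 - 5*x^4/48 + 5*x^3/3 - 5*x^2/56 - 5*x/16


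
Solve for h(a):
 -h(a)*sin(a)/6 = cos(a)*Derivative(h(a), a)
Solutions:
 h(a) = C1*cos(a)^(1/6)


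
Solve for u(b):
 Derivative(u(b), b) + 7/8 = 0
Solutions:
 u(b) = C1 - 7*b/8


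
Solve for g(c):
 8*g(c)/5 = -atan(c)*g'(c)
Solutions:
 g(c) = C1*exp(-8*Integral(1/atan(c), c)/5)


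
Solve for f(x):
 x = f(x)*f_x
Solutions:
 f(x) = -sqrt(C1 + x^2)
 f(x) = sqrt(C1 + x^2)


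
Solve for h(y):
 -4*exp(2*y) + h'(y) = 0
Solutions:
 h(y) = C1 + 2*exp(2*y)


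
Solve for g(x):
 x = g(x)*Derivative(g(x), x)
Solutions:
 g(x) = -sqrt(C1 + x^2)
 g(x) = sqrt(C1 + x^2)


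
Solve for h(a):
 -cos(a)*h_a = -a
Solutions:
 h(a) = C1 + Integral(a/cos(a), a)


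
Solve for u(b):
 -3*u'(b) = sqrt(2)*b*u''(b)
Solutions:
 u(b) = C1 + C2*b^(1 - 3*sqrt(2)/2)


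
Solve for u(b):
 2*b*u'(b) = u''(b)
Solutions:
 u(b) = C1 + C2*erfi(b)


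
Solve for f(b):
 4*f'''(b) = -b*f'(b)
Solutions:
 f(b) = C1 + Integral(C2*airyai(-2^(1/3)*b/2) + C3*airybi(-2^(1/3)*b/2), b)


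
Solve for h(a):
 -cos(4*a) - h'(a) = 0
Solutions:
 h(a) = C1 - sin(4*a)/4


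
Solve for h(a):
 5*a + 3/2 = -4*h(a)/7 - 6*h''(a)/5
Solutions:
 h(a) = C1*sin(sqrt(210)*a/21) + C2*cos(sqrt(210)*a/21) - 35*a/4 - 21/8


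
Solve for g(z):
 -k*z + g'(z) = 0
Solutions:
 g(z) = C1 + k*z^2/2


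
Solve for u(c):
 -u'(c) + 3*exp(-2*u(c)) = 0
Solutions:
 u(c) = log(-sqrt(C1 + 6*c))
 u(c) = log(C1 + 6*c)/2


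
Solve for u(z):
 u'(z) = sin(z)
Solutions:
 u(z) = C1 - cos(z)


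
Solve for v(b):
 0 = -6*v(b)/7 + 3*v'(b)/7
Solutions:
 v(b) = C1*exp(2*b)


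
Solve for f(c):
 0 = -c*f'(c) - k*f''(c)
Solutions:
 f(c) = C1 + C2*sqrt(k)*erf(sqrt(2)*c*sqrt(1/k)/2)


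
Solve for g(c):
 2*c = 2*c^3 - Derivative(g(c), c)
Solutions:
 g(c) = C1 + c^4/2 - c^2


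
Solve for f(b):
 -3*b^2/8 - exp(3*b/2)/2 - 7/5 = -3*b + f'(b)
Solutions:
 f(b) = C1 - b^3/8 + 3*b^2/2 - 7*b/5 - exp(3*b/2)/3


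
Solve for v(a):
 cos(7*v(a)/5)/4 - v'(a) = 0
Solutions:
 -a/4 - 5*log(sin(7*v(a)/5) - 1)/14 + 5*log(sin(7*v(a)/5) + 1)/14 = C1


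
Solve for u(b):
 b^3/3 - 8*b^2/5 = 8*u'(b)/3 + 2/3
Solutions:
 u(b) = C1 + b^4/32 - b^3/5 - b/4


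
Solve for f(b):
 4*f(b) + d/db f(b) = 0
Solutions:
 f(b) = C1*exp(-4*b)


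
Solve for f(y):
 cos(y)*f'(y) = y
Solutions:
 f(y) = C1 + Integral(y/cos(y), y)


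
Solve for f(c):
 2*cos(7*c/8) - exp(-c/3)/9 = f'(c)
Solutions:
 f(c) = C1 + 16*sin(7*c/8)/7 + exp(-c/3)/3


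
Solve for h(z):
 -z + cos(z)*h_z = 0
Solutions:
 h(z) = C1 + Integral(z/cos(z), z)


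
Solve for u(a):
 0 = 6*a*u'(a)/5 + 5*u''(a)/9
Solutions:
 u(a) = C1 + C2*erf(3*sqrt(3)*a/5)


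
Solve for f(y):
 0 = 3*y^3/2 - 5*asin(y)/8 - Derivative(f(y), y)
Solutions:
 f(y) = C1 + 3*y^4/8 - 5*y*asin(y)/8 - 5*sqrt(1 - y^2)/8


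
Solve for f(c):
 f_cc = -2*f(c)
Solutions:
 f(c) = C1*sin(sqrt(2)*c) + C2*cos(sqrt(2)*c)


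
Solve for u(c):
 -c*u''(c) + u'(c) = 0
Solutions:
 u(c) = C1 + C2*c^2


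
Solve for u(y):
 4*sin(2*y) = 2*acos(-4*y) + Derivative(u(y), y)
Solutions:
 u(y) = C1 - 2*y*acos(-4*y) - sqrt(1 - 16*y^2)/2 - 2*cos(2*y)


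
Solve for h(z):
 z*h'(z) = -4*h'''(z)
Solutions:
 h(z) = C1 + Integral(C2*airyai(-2^(1/3)*z/2) + C3*airybi(-2^(1/3)*z/2), z)


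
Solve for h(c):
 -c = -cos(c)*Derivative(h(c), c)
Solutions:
 h(c) = C1 + Integral(c/cos(c), c)


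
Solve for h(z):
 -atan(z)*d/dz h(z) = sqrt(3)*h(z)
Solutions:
 h(z) = C1*exp(-sqrt(3)*Integral(1/atan(z), z))


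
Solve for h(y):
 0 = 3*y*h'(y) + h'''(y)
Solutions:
 h(y) = C1 + Integral(C2*airyai(-3^(1/3)*y) + C3*airybi(-3^(1/3)*y), y)


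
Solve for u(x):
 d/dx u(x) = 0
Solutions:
 u(x) = C1


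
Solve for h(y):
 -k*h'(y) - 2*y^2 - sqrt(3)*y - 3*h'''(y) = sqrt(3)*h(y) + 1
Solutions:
 h(y) = C1*exp(2^(1/3)*y*(2*k/(sqrt(4*k^3 + 243) + 9*sqrt(3))^(1/3) - 2^(1/3)*(sqrt(4*k^3 + 243) + 9*sqrt(3))^(1/3))/6) + C2*exp(2^(1/3)*y*(8*k/((-1 + sqrt(3)*I)*(sqrt(4*k^3 + 243) + 9*sqrt(3))^(1/3)) + 2^(1/3)*(sqrt(4*k^3 + 243) + 9*sqrt(3))^(1/3) - 2^(1/3)*sqrt(3)*I*(sqrt(4*k^3 + 243) + 9*sqrt(3))^(1/3))/12) + C3*exp(2^(1/3)*y*(-8*k/((1 + sqrt(3)*I)*(sqrt(4*k^3 + 243) + 9*sqrt(3))^(1/3)) + 2^(1/3)*(sqrt(4*k^3 + 243) + 9*sqrt(3))^(1/3) + 2^(1/3)*sqrt(3)*I*(sqrt(4*k^3 + 243) + 9*sqrt(3))^(1/3))/12) - 4*sqrt(3)*k^2/9 + 4*k*y/3 + sqrt(3)*k/3 - 2*sqrt(3)*y^2/3 - y - sqrt(3)/3


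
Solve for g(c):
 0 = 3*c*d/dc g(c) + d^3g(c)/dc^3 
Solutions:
 g(c) = C1 + Integral(C2*airyai(-3^(1/3)*c) + C3*airybi(-3^(1/3)*c), c)


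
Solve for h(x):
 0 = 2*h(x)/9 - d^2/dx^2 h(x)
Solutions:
 h(x) = C1*exp(-sqrt(2)*x/3) + C2*exp(sqrt(2)*x/3)


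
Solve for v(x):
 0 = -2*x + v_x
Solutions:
 v(x) = C1 + x^2


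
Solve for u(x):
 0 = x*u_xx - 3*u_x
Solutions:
 u(x) = C1 + C2*x^4


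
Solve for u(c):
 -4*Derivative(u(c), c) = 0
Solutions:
 u(c) = C1


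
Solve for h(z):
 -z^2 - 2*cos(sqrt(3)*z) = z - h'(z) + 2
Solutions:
 h(z) = C1 + z^3/3 + z^2/2 + 2*z + 2*sqrt(3)*sin(sqrt(3)*z)/3


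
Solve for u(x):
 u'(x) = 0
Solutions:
 u(x) = C1


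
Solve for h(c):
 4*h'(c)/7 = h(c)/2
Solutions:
 h(c) = C1*exp(7*c/8)


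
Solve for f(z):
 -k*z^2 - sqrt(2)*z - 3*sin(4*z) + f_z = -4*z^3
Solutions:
 f(z) = C1 + k*z^3/3 - z^4 + sqrt(2)*z^2/2 - 3*cos(4*z)/4


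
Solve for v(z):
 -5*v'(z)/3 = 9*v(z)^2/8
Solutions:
 v(z) = 40/(C1 + 27*z)


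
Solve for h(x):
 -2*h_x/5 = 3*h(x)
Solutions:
 h(x) = C1*exp(-15*x/2)


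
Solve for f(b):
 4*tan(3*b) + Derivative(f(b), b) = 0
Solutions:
 f(b) = C1 + 4*log(cos(3*b))/3


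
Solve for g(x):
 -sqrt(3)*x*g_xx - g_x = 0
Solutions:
 g(x) = C1 + C2*x^(1 - sqrt(3)/3)


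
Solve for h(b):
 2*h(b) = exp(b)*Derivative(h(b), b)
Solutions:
 h(b) = C1*exp(-2*exp(-b))


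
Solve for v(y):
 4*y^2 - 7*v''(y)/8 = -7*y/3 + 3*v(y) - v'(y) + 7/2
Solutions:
 v(y) = 4*y^2/3 + 5*y/3 + (C1*sin(2*sqrt(38)*y/7) + C2*cos(2*sqrt(38)*y/7))*exp(4*y/7) - 25/18


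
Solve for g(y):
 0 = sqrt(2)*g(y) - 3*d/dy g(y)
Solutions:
 g(y) = C1*exp(sqrt(2)*y/3)


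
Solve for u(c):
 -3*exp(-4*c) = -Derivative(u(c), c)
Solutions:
 u(c) = C1 - 3*exp(-4*c)/4


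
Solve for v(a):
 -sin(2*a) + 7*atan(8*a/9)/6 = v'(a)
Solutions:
 v(a) = C1 + 7*a*atan(8*a/9)/6 - 21*log(64*a^2 + 81)/32 + cos(2*a)/2


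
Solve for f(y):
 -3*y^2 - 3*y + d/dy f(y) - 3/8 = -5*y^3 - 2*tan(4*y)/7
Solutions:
 f(y) = C1 - 5*y^4/4 + y^3 + 3*y^2/2 + 3*y/8 + log(cos(4*y))/14


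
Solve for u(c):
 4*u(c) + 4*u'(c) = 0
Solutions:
 u(c) = C1*exp(-c)


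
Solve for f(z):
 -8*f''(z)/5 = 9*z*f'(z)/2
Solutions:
 f(z) = C1 + C2*erf(3*sqrt(10)*z/8)


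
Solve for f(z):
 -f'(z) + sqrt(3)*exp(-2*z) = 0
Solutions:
 f(z) = C1 - sqrt(3)*exp(-2*z)/2


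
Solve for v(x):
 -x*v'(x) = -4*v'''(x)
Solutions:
 v(x) = C1 + Integral(C2*airyai(2^(1/3)*x/2) + C3*airybi(2^(1/3)*x/2), x)


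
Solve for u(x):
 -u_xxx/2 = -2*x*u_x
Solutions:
 u(x) = C1 + Integral(C2*airyai(2^(2/3)*x) + C3*airybi(2^(2/3)*x), x)


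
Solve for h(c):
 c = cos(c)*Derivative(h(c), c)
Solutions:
 h(c) = C1 + Integral(c/cos(c), c)


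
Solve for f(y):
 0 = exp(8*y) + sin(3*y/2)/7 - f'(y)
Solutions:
 f(y) = C1 + exp(8*y)/8 - 2*cos(3*y/2)/21


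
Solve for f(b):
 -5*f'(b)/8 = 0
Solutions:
 f(b) = C1


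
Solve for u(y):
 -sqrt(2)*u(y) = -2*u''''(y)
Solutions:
 u(y) = C1*exp(-2^(7/8)*y/2) + C2*exp(2^(7/8)*y/2) + C3*sin(2^(7/8)*y/2) + C4*cos(2^(7/8)*y/2)


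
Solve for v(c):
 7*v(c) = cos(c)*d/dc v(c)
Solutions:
 v(c) = C1*sqrt(sin(c) + 1)*(sin(c)^3 + 3*sin(c)^2 + 3*sin(c) + 1)/(sqrt(sin(c) - 1)*(sin(c)^3 - 3*sin(c)^2 + 3*sin(c) - 1))


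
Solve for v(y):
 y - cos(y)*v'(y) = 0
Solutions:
 v(y) = C1 + Integral(y/cos(y), y)


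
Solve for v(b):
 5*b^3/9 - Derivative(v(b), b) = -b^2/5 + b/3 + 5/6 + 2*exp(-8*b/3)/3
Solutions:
 v(b) = C1 + 5*b^4/36 + b^3/15 - b^2/6 - 5*b/6 + exp(-8*b/3)/4


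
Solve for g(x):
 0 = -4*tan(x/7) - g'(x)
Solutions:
 g(x) = C1 + 28*log(cos(x/7))


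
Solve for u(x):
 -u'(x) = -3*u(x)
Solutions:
 u(x) = C1*exp(3*x)


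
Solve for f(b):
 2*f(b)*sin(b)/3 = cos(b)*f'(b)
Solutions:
 f(b) = C1/cos(b)^(2/3)


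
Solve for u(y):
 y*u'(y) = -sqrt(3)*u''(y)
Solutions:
 u(y) = C1 + C2*erf(sqrt(2)*3^(3/4)*y/6)


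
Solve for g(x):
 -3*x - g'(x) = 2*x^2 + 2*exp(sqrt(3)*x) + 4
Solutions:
 g(x) = C1 - 2*x^3/3 - 3*x^2/2 - 4*x - 2*sqrt(3)*exp(sqrt(3)*x)/3


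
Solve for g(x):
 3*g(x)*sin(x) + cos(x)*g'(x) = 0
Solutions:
 g(x) = C1*cos(x)^3


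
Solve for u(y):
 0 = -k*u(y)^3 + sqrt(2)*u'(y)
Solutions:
 u(y) = -sqrt(-1/(C1 + sqrt(2)*k*y))
 u(y) = sqrt(-1/(C1 + sqrt(2)*k*y))


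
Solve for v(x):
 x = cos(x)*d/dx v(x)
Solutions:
 v(x) = C1 + Integral(x/cos(x), x)


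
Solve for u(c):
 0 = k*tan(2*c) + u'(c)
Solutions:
 u(c) = C1 + k*log(cos(2*c))/2


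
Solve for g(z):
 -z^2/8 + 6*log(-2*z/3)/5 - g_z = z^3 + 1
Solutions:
 g(z) = C1 - z^4/4 - z^3/24 + 6*z*log(-z)/5 + z*(-11 - 6*log(3) + 6*log(2))/5


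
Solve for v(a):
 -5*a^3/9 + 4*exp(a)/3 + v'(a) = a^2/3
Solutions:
 v(a) = C1 + 5*a^4/36 + a^3/9 - 4*exp(a)/3


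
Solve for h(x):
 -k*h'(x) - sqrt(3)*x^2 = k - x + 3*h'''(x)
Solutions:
 h(x) = C1 + C2*exp(-sqrt(3)*x*sqrt(-k)/3) + C3*exp(sqrt(3)*x*sqrt(-k)/3) - x - sqrt(3)*x^3/(3*k) + x^2/(2*k) + 6*sqrt(3)*x/k^2


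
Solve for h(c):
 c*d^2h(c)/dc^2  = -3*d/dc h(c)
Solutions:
 h(c) = C1 + C2/c^2


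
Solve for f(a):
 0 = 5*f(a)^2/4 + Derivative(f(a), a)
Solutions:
 f(a) = 4/(C1 + 5*a)


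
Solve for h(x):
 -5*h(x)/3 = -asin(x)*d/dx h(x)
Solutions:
 h(x) = C1*exp(5*Integral(1/asin(x), x)/3)


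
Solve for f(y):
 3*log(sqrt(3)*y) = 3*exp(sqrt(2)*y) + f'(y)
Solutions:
 f(y) = C1 + 3*y*log(y) + y*(-3 + 3*log(3)/2) - 3*sqrt(2)*exp(sqrt(2)*y)/2


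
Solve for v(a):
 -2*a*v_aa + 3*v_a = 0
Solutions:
 v(a) = C1 + C2*a^(5/2)


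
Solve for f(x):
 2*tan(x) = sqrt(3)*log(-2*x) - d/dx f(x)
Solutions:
 f(x) = C1 + sqrt(3)*x*(log(-x) - 1) + sqrt(3)*x*log(2) + 2*log(cos(x))


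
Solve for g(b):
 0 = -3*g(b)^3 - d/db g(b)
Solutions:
 g(b) = -sqrt(2)*sqrt(-1/(C1 - 3*b))/2
 g(b) = sqrt(2)*sqrt(-1/(C1 - 3*b))/2


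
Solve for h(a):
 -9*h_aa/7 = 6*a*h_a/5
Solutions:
 h(a) = C1 + C2*erf(sqrt(105)*a/15)


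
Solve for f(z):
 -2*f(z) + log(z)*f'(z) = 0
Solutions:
 f(z) = C1*exp(2*li(z))


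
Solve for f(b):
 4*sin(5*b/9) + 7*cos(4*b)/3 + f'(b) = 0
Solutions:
 f(b) = C1 - 7*sin(4*b)/12 + 36*cos(5*b/9)/5


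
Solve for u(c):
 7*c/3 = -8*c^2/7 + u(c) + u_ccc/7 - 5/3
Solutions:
 u(c) = C3*exp(-7^(1/3)*c) + 8*c^2/7 + 7*c/3 + (C1*sin(sqrt(3)*7^(1/3)*c/2) + C2*cos(sqrt(3)*7^(1/3)*c/2))*exp(7^(1/3)*c/2) + 5/3


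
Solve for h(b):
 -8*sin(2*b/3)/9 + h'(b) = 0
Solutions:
 h(b) = C1 - 4*cos(2*b/3)/3


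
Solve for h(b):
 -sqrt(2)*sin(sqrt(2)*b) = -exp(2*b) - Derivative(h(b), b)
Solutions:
 h(b) = C1 - exp(2*b)/2 - cos(sqrt(2)*b)


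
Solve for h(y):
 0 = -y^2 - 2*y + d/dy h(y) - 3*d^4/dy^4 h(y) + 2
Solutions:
 h(y) = C1 + C4*exp(3^(2/3)*y/3) + y^3/3 + y^2 - 2*y + (C2*sin(3^(1/6)*y/2) + C3*cos(3^(1/6)*y/2))*exp(-3^(2/3)*y/6)


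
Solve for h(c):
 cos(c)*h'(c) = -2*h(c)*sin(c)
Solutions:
 h(c) = C1*cos(c)^2


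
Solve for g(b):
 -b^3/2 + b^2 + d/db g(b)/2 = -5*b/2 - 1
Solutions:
 g(b) = C1 + b^4/4 - 2*b^3/3 - 5*b^2/2 - 2*b


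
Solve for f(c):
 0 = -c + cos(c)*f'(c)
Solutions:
 f(c) = C1 + Integral(c/cos(c), c)


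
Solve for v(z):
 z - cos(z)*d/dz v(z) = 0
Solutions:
 v(z) = C1 + Integral(z/cos(z), z)


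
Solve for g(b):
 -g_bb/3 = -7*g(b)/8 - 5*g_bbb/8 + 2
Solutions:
 g(b) = C1*exp(b*(128*2^(1/3)/(135*sqrt(878689) + 126551)^(1/3) + 32 + 2^(2/3)*(135*sqrt(878689) + 126551)^(1/3))/180)*sin(2^(1/3)*sqrt(3)*b*(-2^(1/3)*(135*sqrt(878689) + 126551)^(1/3) + 128/(135*sqrt(878689) + 126551)^(1/3))/180) + C2*exp(b*(128*2^(1/3)/(135*sqrt(878689) + 126551)^(1/3) + 32 + 2^(2/3)*(135*sqrt(878689) + 126551)^(1/3))/180)*cos(2^(1/3)*sqrt(3)*b*(-2^(1/3)*(135*sqrt(878689) + 126551)^(1/3) + 128/(135*sqrt(878689) + 126551)^(1/3))/180) + C3*exp(b*(-2^(2/3)*(135*sqrt(878689) + 126551)^(1/3) - 128*2^(1/3)/(135*sqrt(878689) + 126551)^(1/3) + 16)/90) + 16/7


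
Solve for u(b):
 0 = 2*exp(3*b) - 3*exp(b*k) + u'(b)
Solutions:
 u(b) = C1 - 2*exp(3*b)/3 + 3*exp(b*k)/k


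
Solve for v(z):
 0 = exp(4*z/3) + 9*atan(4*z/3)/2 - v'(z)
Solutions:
 v(z) = C1 + 9*z*atan(4*z/3)/2 + 3*exp(4*z/3)/4 - 27*log(16*z^2 + 9)/16


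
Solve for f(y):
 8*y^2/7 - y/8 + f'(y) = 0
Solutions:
 f(y) = C1 - 8*y^3/21 + y^2/16


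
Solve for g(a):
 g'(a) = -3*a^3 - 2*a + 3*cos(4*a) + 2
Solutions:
 g(a) = C1 - 3*a^4/4 - a^2 + 2*a + 3*sin(4*a)/4


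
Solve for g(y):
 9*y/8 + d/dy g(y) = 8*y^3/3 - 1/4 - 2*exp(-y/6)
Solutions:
 g(y) = C1 + 2*y^4/3 - 9*y^2/16 - y/4 + 12*exp(-y/6)


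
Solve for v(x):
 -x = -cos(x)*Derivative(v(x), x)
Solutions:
 v(x) = C1 + Integral(x/cos(x), x)


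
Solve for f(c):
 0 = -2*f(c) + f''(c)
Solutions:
 f(c) = C1*exp(-sqrt(2)*c) + C2*exp(sqrt(2)*c)


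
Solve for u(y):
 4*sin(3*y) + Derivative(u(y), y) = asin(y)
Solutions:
 u(y) = C1 + y*asin(y) + sqrt(1 - y^2) + 4*cos(3*y)/3


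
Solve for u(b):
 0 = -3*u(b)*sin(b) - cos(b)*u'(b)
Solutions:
 u(b) = C1*cos(b)^3


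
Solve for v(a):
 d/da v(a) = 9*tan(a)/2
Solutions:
 v(a) = C1 - 9*log(cos(a))/2


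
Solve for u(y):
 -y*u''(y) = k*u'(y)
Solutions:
 u(y) = C1 + y^(1 - re(k))*(C2*sin(log(y)*Abs(im(k))) + C3*cos(log(y)*im(k)))


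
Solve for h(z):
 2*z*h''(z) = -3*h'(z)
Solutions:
 h(z) = C1 + C2/sqrt(z)


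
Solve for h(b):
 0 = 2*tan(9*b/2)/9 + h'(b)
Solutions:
 h(b) = C1 + 4*log(cos(9*b/2))/81


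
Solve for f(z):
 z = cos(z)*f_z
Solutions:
 f(z) = C1 + Integral(z/cos(z), z)


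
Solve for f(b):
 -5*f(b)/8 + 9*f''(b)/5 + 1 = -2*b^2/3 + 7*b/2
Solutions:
 f(b) = C1*exp(-5*sqrt(2)*b/12) + C2*exp(5*sqrt(2)*b/12) + 16*b^2/15 - 28*b/5 + 968/125


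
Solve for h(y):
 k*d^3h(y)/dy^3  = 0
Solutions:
 h(y) = C1 + C2*y + C3*y^2


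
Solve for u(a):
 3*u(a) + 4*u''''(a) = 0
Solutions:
 u(a) = (C1*sin(3^(1/4)*a/2) + C2*cos(3^(1/4)*a/2))*exp(-3^(1/4)*a/2) + (C3*sin(3^(1/4)*a/2) + C4*cos(3^(1/4)*a/2))*exp(3^(1/4)*a/2)


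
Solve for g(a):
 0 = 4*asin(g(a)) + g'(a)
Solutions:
 Integral(1/asin(_y), (_y, g(a))) = C1 - 4*a


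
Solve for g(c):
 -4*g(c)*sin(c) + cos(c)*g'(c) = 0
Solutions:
 g(c) = C1/cos(c)^4


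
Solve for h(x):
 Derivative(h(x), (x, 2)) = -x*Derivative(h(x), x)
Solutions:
 h(x) = C1 + C2*erf(sqrt(2)*x/2)


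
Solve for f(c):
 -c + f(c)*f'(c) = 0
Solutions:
 f(c) = -sqrt(C1 + c^2)
 f(c) = sqrt(C1 + c^2)


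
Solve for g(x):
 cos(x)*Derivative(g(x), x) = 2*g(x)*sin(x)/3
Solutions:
 g(x) = C1/cos(x)^(2/3)


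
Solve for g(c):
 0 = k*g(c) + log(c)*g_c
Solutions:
 g(c) = C1*exp(-k*li(c))


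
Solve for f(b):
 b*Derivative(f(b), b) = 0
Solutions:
 f(b) = C1


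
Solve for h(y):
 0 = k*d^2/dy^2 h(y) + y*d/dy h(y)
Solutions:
 h(y) = C1 + C2*sqrt(k)*erf(sqrt(2)*y*sqrt(1/k)/2)


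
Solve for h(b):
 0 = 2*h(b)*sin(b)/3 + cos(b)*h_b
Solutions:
 h(b) = C1*cos(b)^(2/3)


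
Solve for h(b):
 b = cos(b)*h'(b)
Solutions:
 h(b) = C1 + Integral(b/cos(b), b)


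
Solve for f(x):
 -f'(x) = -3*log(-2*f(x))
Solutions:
 -Integral(1/(log(-_y) + log(2)), (_y, f(x)))/3 = C1 - x


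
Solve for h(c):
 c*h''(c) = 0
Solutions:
 h(c) = C1 + C2*c


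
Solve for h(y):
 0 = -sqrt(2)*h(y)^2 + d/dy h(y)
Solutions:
 h(y) = -1/(C1 + sqrt(2)*y)


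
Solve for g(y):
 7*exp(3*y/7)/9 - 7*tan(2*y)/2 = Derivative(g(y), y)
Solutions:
 g(y) = C1 + 49*exp(3*y/7)/27 + 7*log(cos(2*y))/4


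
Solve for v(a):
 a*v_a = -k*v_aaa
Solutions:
 v(a) = C1 + Integral(C2*airyai(a*(-1/k)^(1/3)) + C3*airybi(a*(-1/k)^(1/3)), a)


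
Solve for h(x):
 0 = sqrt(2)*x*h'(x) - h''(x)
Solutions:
 h(x) = C1 + C2*erfi(2^(3/4)*x/2)


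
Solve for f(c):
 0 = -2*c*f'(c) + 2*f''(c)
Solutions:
 f(c) = C1 + C2*erfi(sqrt(2)*c/2)


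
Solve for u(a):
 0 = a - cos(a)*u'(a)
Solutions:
 u(a) = C1 + Integral(a/cos(a), a)


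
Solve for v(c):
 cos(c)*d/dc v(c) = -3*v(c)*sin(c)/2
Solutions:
 v(c) = C1*cos(c)^(3/2)


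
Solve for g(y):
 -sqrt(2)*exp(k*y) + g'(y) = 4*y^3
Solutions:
 g(y) = C1 + y^4 + sqrt(2)*exp(k*y)/k


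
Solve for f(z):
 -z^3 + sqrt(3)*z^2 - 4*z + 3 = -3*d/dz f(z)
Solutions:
 f(z) = C1 + z^4/12 - sqrt(3)*z^3/9 + 2*z^2/3 - z


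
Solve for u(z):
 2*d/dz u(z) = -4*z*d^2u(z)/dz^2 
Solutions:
 u(z) = C1 + C2*sqrt(z)


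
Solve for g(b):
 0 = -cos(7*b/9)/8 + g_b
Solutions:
 g(b) = C1 + 9*sin(7*b/9)/56


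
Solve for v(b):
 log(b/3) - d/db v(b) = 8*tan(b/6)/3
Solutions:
 v(b) = C1 + b*log(b) - b*log(3) - b + 16*log(cos(b/6))


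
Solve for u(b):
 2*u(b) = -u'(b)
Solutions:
 u(b) = C1*exp(-2*b)


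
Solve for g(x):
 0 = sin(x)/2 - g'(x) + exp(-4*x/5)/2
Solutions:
 g(x) = C1 - cos(x)/2 - 5*exp(-4*x/5)/8


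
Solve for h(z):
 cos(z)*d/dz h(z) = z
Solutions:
 h(z) = C1 + Integral(z/cos(z), z)


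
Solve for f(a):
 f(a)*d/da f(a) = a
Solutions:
 f(a) = -sqrt(C1 + a^2)
 f(a) = sqrt(C1 + a^2)


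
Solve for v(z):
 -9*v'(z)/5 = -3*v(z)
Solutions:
 v(z) = C1*exp(5*z/3)


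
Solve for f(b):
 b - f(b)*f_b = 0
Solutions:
 f(b) = -sqrt(C1 + b^2)
 f(b) = sqrt(C1 + b^2)


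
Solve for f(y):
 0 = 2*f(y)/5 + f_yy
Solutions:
 f(y) = C1*sin(sqrt(10)*y/5) + C2*cos(sqrt(10)*y/5)


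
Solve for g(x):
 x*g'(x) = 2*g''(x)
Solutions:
 g(x) = C1 + C2*erfi(x/2)


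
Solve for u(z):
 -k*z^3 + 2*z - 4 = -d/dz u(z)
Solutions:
 u(z) = C1 + k*z^4/4 - z^2 + 4*z


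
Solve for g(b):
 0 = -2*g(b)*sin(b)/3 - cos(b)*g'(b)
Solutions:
 g(b) = C1*cos(b)^(2/3)


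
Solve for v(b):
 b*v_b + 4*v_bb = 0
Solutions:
 v(b) = C1 + C2*erf(sqrt(2)*b/4)


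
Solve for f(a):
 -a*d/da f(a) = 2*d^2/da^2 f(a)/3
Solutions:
 f(a) = C1 + C2*erf(sqrt(3)*a/2)


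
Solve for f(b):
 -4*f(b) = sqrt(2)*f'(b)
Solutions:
 f(b) = C1*exp(-2*sqrt(2)*b)


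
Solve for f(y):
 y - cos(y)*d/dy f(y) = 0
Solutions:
 f(y) = C1 + Integral(y/cos(y), y)


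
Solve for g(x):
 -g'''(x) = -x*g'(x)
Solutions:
 g(x) = C1 + Integral(C2*airyai(x) + C3*airybi(x), x)


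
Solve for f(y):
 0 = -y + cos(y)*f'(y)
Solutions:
 f(y) = C1 + Integral(y/cos(y), y)


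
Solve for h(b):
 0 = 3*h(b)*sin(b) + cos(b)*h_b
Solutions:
 h(b) = C1*cos(b)^3


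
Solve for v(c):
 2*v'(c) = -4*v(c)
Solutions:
 v(c) = C1*exp(-2*c)


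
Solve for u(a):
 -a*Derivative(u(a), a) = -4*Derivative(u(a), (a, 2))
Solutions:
 u(a) = C1 + C2*erfi(sqrt(2)*a/4)


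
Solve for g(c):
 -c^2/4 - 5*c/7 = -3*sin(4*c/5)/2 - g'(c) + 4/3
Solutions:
 g(c) = C1 + c^3/12 + 5*c^2/14 + 4*c/3 + 15*cos(4*c/5)/8


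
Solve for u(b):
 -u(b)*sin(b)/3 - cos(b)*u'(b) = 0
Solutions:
 u(b) = C1*cos(b)^(1/3)


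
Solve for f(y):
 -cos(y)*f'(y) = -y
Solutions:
 f(y) = C1 + Integral(y/cos(y), y)


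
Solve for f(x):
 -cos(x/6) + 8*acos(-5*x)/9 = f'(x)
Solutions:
 f(x) = C1 + 8*x*acos(-5*x)/9 + 8*sqrt(1 - 25*x^2)/45 - 6*sin(x/6)


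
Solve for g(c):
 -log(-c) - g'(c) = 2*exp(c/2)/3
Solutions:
 g(c) = C1 - c*log(-c) + c - 4*exp(c/2)/3


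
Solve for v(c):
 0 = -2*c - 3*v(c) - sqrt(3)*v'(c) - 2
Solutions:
 v(c) = C1*exp(-sqrt(3)*c) - 2*c/3 - 2/3 + 2*sqrt(3)/9


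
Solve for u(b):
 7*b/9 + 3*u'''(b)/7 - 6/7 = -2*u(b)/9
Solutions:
 u(b) = C3*exp(-14^(1/3)*b/3) - 7*b/2 + (C1*sin(14^(1/3)*sqrt(3)*b/6) + C2*cos(14^(1/3)*sqrt(3)*b/6))*exp(14^(1/3)*b/6) + 27/7


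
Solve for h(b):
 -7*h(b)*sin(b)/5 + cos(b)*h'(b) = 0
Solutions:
 h(b) = C1/cos(b)^(7/5)


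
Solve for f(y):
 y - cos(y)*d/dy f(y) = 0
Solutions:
 f(y) = C1 + Integral(y/cos(y), y)


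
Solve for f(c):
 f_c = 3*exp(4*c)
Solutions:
 f(c) = C1 + 3*exp(4*c)/4


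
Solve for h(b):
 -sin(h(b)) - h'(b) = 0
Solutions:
 h(b) = -acos((-C1 - exp(2*b))/(C1 - exp(2*b))) + 2*pi
 h(b) = acos((-C1 - exp(2*b))/(C1 - exp(2*b)))


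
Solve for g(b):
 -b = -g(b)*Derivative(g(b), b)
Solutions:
 g(b) = -sqrt(C1 + b^2)
 g(b) = sqrt(C1 + b^2)


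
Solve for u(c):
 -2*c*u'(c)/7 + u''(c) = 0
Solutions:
 u(c) = C1 + C2*erfi(sqrt(7)*c/7)


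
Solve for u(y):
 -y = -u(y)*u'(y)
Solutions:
 u(y) = -sqrt(C1 + y^2)
 u(y) = sqrt(C1 + y^2)


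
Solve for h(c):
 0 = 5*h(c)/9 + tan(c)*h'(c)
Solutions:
 h(c) = C1/sin(c)^(5/9)


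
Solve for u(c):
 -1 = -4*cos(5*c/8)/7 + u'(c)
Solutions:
 u(c) = C1 - c + 32*sin(5*c/8)/35


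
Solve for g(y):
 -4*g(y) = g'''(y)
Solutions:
 g(y) = C3*exp(-2^(2/3)*y) + (C1*sin(2^(2/3)*sqrt(3)*y/2) + C2*cos(2^(2/3)*sqrt(3)*y/2))*exp(2^(2/3)*y/2)


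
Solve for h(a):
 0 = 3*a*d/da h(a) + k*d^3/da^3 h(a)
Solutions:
 h(a) = C1 + Integral(C2*airyai(3^(1/3)*a*(-1/k)^(1/3)) + C3*airybi(3^(1/3)*a*(-1/k)^(1/3)), a)


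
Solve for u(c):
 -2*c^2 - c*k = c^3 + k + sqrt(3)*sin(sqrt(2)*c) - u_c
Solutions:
 u(c) = C1 + c^4/4 + 2*c^3/3 + c^2*k/2 + c*k - sqrt(6)*cos(sqrt(2)*c)/2


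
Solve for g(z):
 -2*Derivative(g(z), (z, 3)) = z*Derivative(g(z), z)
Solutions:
 g(z) = C1 + Integral(C2*airyai(-2^(2/3)*z/2) + C3*airybi(-2^(2/3)*z/2), z)


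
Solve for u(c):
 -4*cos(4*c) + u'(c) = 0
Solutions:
 u(c) = C1 + sin(4*c)


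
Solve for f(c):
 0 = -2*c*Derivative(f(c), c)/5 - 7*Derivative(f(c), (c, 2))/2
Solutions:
 f(c) = C1 + C2*erf(sqrt(70)*c/35)


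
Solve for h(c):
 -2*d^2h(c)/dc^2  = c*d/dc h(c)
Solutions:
 h(c) = C1 + C2*erf(c/2)


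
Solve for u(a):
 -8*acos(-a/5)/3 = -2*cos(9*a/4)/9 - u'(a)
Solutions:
 u(a) = C1 + 8*a*acos(-a/5)/3 + 8*sqrt(25 - a^2)/3 - 8*sin(9*a/4)/81


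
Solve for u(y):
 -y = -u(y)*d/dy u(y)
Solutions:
 u(y) = -sqrt(C1 + y^2)
 u(y) = sqrt(C1 + y^2)


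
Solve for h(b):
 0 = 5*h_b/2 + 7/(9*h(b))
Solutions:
 h(b) = -sqrt(C1 - 140*b)/15
 h(b) = sqrt(C1 - 140*b)/15


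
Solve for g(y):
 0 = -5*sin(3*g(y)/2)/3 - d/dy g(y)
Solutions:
 g(y) = -2*acos((-C1 - exp(5*y))/(C1 - exp(5*y)))/3 + 4*pi/3
 g(y) = 2*acos((-C1 - exp(5*y))/(C1 - exp(5*y)))/3


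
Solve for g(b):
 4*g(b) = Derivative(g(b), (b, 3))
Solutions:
 g(b) = C3*exp(2^(2/3)*b) + (C1*sin(2^(2/3)*sqrt(3)*b/2) + C2*cos(2^(2/3)*sqrt(3)*b/2))*exp(-2^(2/3)*b/2)


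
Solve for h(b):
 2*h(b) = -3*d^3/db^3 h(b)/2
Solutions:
 h(b) = C3*exp(-6^(2/3)*b/3) + (C1*sin(2^(2/3)*3^(1/6)*b/2) + C2*cos(2^(2/3)*3^(1/6)*b/2))*exp(6^(2/3)*b/6)


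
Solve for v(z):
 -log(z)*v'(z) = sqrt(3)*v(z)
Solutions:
 v(z) = C1*exp(-sqrt(3)*li(z))


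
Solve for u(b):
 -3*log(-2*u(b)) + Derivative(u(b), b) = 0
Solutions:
 -Integral(1/(log(-_y) + log(2)), (_y, u(b)))/3 = C1 - b


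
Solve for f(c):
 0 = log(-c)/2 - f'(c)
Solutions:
 f(c) = C1 + c*log(-c)/2 - c/2


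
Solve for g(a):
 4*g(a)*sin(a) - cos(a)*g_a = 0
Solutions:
 g(a) = C1/cos(a)^4


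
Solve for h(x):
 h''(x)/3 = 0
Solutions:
 h(x) = C1 + C2*x


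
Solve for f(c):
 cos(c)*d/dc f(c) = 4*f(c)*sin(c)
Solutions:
 f(c) = C1/cos(c)^4


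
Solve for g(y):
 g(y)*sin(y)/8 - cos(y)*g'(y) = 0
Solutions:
 g(y) = C1/cos(y)^(1/8)


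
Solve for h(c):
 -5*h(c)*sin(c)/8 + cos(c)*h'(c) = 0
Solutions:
 h(c) = C1/cos(c)^(5/8)


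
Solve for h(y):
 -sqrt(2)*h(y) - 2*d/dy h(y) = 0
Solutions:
 h(y) = C1*exp(-sqrt(2)*y/2)


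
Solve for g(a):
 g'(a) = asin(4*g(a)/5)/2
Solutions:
 Integral(1/asin(4*_y/5), (_y, g(a))) = C1 + a/2


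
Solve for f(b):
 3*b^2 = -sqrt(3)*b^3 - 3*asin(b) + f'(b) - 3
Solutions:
 f(b) = C1 + sqrt(3)*b^4/4 + b^3 + 3*b*asin(b) + 3*b + 3*sqrt(1 - b^2)


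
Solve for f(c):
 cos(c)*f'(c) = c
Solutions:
 f(c) = C1 + Integral(c/cos(c), c)


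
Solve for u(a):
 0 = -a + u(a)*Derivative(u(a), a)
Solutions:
 u(a) = -sqrt(C1 + a^2)
 u(a) = sqrt(C1 + a^2)


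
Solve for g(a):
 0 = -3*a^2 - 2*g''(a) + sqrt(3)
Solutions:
 g(a) = C1 + C2*a - a^4/8 + sqrt(3)*a^2/4


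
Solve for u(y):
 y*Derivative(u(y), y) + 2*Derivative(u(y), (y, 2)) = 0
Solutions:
 u(y) = C1 + C2*erf(y/2)


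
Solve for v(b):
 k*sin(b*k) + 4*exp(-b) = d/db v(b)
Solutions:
 v(b) = C1 - cos(b*k) - 4*exp(-b)


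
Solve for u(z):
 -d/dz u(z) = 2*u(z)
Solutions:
 u(z) = C1*exp(-2*z)


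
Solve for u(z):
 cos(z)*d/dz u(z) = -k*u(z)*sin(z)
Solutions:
 u(z) = C1*exp(k*log(cos(z)))


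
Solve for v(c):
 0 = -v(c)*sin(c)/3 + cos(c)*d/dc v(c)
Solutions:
 v(c) = C1/cos(c)^(1/3)


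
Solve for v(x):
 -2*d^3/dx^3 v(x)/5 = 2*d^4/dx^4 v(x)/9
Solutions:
 v(x) = C1 + C2*x + C3*x^2 + C4*exp(-9*x/5)


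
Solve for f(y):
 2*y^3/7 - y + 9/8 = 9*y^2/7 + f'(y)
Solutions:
 f(y) = C1 + y^4/14 - 3*y^3/7 - y^2/2 + 9*y/8


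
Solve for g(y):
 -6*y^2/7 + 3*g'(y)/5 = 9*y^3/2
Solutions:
 g(y) = C1 + 15*y^4/8 + 10*y^3/21


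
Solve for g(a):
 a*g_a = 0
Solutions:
 g(a) = C1


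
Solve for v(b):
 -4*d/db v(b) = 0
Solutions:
 v(b) = C1


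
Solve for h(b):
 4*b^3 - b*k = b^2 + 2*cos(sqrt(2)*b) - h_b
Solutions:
 h(b) = C1 - b^4 + b^3/3 + b^2*k/2 + sqrt(2)*sin(sqrt(2)*b)


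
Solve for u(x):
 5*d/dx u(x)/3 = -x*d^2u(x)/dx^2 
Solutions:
 u(x) = C1 + C2/x^(2/3)


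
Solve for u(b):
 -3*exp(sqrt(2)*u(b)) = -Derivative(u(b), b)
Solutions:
 u(b) = sqrt(2)*(2*log(-1/(C1 + 3*b)) - log(2))/4


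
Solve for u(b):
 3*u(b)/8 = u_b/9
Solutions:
 u(b) = C1*exp(27*b/8)


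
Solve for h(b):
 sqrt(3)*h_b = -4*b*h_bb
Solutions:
 h(b) = C1 + C2*b^(1 - sqrt(3)/4)


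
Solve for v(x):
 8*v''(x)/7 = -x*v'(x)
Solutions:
 v(x) = C1 + C2*erf(sqrt(7)*x/4)


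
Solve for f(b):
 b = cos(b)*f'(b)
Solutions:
 f(b) = C1 + Integral(b/cos(b), b)


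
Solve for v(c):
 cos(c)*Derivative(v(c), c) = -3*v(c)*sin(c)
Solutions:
 v(c) = C1*cos(c)^3


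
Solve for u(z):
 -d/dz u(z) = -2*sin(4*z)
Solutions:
 u(z) = C1 - cos(4*z)/2


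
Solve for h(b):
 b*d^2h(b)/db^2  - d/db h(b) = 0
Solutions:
 h(b) = C1 + C2*b^2


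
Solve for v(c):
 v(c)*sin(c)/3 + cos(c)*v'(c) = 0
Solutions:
 v(c) = C1*cos(c)^(1/3)


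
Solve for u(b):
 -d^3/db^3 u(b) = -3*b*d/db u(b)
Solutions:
 u(b) = C1 + Integral(C2*airyai(3^(1/3)*b) + C3*airybi(3^(1/3)*b), b)


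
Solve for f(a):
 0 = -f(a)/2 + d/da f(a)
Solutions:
 f(a) = C1*exp(a/2)


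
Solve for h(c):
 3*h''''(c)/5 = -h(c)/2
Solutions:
 h(c) = (C1*sin(10^(1/4)*3^(3/4)*c/6) + C2*cos(10^(1/4)*3^(3/4)*c/6))*exp(-10^(1/4)*3^(3/4)*c/6) + (C3*sin(10^(1/4)*3^(3/4)*c/6) + C4*cos(10^(1/4)*3^(3/4)*c/6))*exp(10^(1/4)*3^(3/4)*c/6)


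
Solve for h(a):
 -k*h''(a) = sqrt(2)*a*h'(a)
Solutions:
 h(a) = C1 + C2*sqrt(k)*erf(2^(3/4)*a*sqrt(1/k)/2)


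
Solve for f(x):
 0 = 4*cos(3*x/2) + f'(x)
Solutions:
 f(x) = C1 - 8*sin(3*x/2)/3


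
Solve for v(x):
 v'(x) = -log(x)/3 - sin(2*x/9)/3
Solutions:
 v(x) = C1 - x*log(x)/3 + x/3 + 3*cos(2*x/9)/2


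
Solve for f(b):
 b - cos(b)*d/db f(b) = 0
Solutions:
 f(b) = C1 + Integral(b/cos(b), b)


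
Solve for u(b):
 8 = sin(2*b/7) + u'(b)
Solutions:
 u(b) = C1 + 8*b + 7*cos(2*b/7)/2


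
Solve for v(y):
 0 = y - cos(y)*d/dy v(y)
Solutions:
 v(y) = C1 + Integral(y/cos(y), y)


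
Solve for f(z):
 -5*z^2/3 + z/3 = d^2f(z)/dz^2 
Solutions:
 f(z) = C1 + C2*z - 5*z^4/36 + z^3/18


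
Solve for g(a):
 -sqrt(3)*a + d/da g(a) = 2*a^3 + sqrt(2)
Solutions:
 g(a) = C1 + a^4/2 + sqrt(3)*a^2/2 + sqrt(2)*a


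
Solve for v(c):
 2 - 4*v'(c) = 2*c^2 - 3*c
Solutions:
 v(c) = C1 - c^3/6 + 3*c^2/8 + c/2


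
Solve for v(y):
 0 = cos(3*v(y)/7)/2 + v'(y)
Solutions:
 y/2 - 7*log(sin(3*v(y)/7) - 1)/6 + 7*log(sin(3*v(y)/7) + 1)/6 = C1


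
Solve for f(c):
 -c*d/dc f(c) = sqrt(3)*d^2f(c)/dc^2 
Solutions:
 f(c) = C1 + C2*erf(sqrt(2)*3^(3/4)*c/6)


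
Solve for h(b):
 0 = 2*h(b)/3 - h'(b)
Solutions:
 h(b) = C1*exp(2*b/3)


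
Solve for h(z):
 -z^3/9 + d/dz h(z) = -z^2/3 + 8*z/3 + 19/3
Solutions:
 h(z) = C1 + z^4/36 - z^3/9 + 4*z^2/3 + 19*z/3


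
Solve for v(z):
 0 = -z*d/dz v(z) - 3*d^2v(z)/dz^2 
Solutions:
 v(z) = C1 + C2*erf(sqrt(6)*z/6)


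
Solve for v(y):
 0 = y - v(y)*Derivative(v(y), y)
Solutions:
 v(y) = -sqrt(C1 + y^2)
 v(y) = sqrt(C1 + y^2)


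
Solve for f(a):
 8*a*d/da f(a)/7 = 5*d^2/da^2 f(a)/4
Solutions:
 f(a) = C1 + C2*erfi(4*sqrt(35)*a/35)


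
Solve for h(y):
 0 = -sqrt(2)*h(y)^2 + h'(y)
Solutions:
 h(y) = -1/(C1 + sqrt(2)*y)


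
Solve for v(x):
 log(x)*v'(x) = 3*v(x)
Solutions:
 v(x) = C1*exp(3*li(x))


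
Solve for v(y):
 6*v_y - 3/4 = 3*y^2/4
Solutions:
 v(y) = C1 + y^3/24 + y/8


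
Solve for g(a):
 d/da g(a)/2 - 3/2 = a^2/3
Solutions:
 g(a) = C1 + 2*a^3/9 + 3*a


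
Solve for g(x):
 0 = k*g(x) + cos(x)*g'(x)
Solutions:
 g(x) = C1*exp(k*(log(sin(x) - 1) - log(sin(x) + 1))/2)


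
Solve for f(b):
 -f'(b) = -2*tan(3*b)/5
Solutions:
 f(b) = C1 - 2*log(cos(3*b))/15


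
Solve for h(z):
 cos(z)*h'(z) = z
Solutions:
 h(z) = C1 + Integral(z/cos(z), z)


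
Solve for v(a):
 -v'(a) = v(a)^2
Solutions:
 v(a) = 1/(C1 + a)


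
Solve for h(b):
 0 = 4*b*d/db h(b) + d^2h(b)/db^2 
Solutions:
 h(b) = C1 + C2*erf(sqrt(2)*b)


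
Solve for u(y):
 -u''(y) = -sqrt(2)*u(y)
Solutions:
 u(y) = C1*exp(-2^(1/4)*y) + C2*exp(2^(1/4)*y)


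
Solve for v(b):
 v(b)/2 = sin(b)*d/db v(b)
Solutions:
 v(b) = C1*(cos(b) - 1)^(1/4)/(cos(b) + 1)^(1/4)


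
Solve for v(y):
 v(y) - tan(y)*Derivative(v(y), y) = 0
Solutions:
 v(y) = C1*sin(y)


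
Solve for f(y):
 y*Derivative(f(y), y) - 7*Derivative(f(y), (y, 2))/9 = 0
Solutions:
 f(y) = C1 + C2*erfi(3*sqrt(14)*y/14)


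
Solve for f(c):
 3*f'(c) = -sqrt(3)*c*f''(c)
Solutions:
 f(c) = C1 + C2*c^(1 - sqrt(3))


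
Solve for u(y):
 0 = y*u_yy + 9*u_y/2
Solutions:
 u(y) = C1 + C2/y^(7/2)


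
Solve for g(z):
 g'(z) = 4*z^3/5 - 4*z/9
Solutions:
 g(z) = C1 + z^4/5 - 2*z^2/9


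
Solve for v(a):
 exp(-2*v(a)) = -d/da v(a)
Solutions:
 v(a) = log(-sqrt(C1 - 2*a))
 v(a) = log(C1 - 2*a)/2


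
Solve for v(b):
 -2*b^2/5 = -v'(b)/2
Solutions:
 v(b) = C1 + 4*b^3/15


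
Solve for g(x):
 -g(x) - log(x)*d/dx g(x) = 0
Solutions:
 g(x) = C1*exp(-li(x))


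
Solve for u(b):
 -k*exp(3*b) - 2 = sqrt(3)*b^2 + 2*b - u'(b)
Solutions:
 u(b) = C1 + sqrt(3)*b^3/3 + b^2 + 2*b + k*exp(3*b)/3


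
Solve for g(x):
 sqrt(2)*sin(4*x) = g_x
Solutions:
 g(x) = C1 - sqrt(2)*cos(4*x)/4


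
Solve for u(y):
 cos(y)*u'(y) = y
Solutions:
 u(y) = C1 + Integral(y/cos(y), y)


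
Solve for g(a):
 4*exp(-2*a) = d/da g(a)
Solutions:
 g(a) = C1 - 2*exp(-2*a)


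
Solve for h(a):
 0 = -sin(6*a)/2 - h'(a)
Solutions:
 h(a) = C1 + cos(6*a)/12


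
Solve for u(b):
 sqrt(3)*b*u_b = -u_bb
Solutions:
 u(b) = C1 + C2*erf(sqrt(2)*3^(1/4)*b/2)


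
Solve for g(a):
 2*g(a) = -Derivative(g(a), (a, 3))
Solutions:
 g(a) = C3*exp(-2^(1/3)*a) + (C1*sin(2^(1/3)*sqrt(3)*a/2) + C2*cos(2^(1/3)*sqrt(3)*a/2))*exp(2^(1/3)*a/2)


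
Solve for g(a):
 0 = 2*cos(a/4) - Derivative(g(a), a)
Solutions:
 g(a) = C1 + 8*sin(a/4)


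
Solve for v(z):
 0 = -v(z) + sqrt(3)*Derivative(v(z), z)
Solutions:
 v(z) = C1*exp(sqrt(3)*z/3)


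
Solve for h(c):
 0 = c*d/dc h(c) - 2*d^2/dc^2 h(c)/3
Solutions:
 h(c) = C1 + C2*erfi(sqrt(3)*c/2)


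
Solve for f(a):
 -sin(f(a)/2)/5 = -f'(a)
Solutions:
 -a/5 + log(cos(f(a)/2) - 1) - log(cos(f(a)/2) + 1) = C1


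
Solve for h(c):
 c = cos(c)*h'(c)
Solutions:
 h(c) = C1 + Integral(c/cos(c), c)


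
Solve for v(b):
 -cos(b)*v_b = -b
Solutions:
 v(b) = C1 + Integral(b/cos(b), b)


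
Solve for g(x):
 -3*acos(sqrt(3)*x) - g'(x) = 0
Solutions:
 g(x) = C1 - 3*x*acos(sqrt(3)*x) + sqrt(3)*sqrt(1 - 3*x^2)


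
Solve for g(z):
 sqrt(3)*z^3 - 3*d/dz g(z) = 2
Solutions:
 g(z) = C1 + sqrt(3)*z^4/12 - 2*z/3


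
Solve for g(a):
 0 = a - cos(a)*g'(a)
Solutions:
 g(a) = C1 + Integral(a/cos(a), a)


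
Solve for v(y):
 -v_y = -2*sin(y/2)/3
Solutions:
 v(y) = C1 - 4*cos(y/2)/3


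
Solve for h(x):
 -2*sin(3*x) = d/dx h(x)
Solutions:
 h(x) = C1 + 2*cos(3*x)/3


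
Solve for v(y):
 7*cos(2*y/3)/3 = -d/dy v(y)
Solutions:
 v(y) = C1 - 7*sin(2*y/3)/2


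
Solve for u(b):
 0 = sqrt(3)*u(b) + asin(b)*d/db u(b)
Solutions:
 u(b) = C1*exp(-sqrt(3)*Integral(1/asin(b), b))


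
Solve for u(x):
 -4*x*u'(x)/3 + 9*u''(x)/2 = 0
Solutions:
 u(x) = C1 + C2*erfi(2*sqrt(3)*x/9)


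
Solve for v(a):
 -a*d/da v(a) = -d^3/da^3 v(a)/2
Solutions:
 v(a) = C1 + Integral(C2*airyai(2^(1/3)*a) + C3*airybi(2^(1/3)*a), a)


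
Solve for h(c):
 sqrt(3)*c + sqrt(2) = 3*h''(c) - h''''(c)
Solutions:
 h(c) = C1 + C2*c + C3*exp(-sqrt(3)*c) + C4*exp(sqrt(3)*c) + sqrt(3)*c^3/18 + sqrt(2)*c^2/6


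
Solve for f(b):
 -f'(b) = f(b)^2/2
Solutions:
 f(b) = 2/(C1 + b)


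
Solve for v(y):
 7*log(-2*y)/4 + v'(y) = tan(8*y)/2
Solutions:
 v(y) = C1 - 7*y*log(-y)/4 - 7*y*log(2)/4 + 7*y/4 - log(cos(8*y))/16


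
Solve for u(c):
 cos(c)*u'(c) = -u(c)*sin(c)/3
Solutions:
 u(c) = C1*cos(c)^(1/3)


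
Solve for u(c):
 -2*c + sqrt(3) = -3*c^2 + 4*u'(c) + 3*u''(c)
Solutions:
 u(c) = C1 + C2*exp(-4*c/3) + c^3/4 - 13*c^2/16 + sqrt(3)*c/4 + 39*c/32


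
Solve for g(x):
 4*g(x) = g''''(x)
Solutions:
 g(x) = C1*exp(-sqrt(2)*x) + C2*exp(sqrt(2)*x) + C3*sin(sqrt(2)*x) + C4*cos(sqrt(2)*x)


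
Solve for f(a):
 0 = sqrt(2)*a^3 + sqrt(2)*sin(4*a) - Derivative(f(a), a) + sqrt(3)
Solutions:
 f(a) = C1 + sqrt(2)*a^4/4 + sqrt(3)*a - sqrt(2)*cos(4*a)/4


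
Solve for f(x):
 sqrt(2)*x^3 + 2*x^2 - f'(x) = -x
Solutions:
 f(x) = C1 + sqrt(2)*x^4/4 + 2*x^3/3 + x^2/2


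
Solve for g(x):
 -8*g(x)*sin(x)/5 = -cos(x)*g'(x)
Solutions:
 g(x) = C1/cos(x)^(8/5)


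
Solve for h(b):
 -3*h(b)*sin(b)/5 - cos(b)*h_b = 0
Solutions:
 h(b) = C1*cos(b)^(3/5)


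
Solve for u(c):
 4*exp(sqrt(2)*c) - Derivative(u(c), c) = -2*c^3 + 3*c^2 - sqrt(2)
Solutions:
 u(c) = C1 + c^4/2 - c^3 + sqrt(2)*c + 2*sqrt(2)*exp(sqrt(2)*c)


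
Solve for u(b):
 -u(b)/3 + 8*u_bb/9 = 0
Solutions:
 u(b) = C1*exp(-sqrt(6)*b/4) + C2*exp(sqrt(6)*b/4)


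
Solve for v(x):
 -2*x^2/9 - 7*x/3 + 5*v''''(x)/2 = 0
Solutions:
 v(x) = C1 + C2*x + C3*x^2 + C4*x^3 + x^6/4050 + 7*x^5/900


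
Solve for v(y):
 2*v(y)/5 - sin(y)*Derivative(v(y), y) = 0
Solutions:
 v(y) = C1*(cos(y) - 1)^(1/5)/(cos(y) + 1)^(1/5)


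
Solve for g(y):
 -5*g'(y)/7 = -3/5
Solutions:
 g(y) = C1 + 21*y/25


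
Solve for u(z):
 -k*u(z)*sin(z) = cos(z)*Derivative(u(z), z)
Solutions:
 u(z) = C1*exp(k*log(cos(z)))


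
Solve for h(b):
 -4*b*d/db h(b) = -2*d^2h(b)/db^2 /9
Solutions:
 h(b) = C1 + C2*erfi(3*b)


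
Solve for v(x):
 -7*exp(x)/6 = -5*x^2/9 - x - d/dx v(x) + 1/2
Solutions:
 v(x) = C1 - 5*x^3/27 - x^2/2 + x/2 + 7*exp(x)/6


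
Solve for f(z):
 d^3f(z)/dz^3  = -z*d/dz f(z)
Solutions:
 f(z) = C1 + Integral(C2*airyai(-z) + C3*airybi(-z), z)


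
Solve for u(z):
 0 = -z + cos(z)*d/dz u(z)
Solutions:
 u(z) = C1 + Integral(z/cos(z), z)


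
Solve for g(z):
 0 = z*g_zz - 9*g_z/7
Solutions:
 g(z) = C1 + C2*z^(16/7)


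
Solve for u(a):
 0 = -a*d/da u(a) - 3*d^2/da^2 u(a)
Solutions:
 u(a) = C1 + C2*erf(sqrt(6)*a/6)


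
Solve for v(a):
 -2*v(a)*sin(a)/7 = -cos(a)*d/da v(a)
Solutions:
 v(a) = C1/cos(a)^(2/7)


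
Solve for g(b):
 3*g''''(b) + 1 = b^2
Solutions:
 g(b) = C1 + C2*b + C3*b^2 + C4*b^3 + b^6/1080 - b^4/72


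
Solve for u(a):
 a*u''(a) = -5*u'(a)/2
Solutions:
 u(a) = C1 + C2/a^(3/2)


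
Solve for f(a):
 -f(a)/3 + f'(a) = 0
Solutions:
 f(a) = C1*exp(a/3)


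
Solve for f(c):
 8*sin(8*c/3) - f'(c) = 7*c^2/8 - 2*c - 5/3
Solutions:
 f(c) = C1 - 7*c^3/24 + c^2 + 5*c/3 - 3*cos(8*c/3)


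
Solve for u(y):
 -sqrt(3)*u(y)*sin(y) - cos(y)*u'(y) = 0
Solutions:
 u(y) = C1*cos(y)^(sqrt(3))


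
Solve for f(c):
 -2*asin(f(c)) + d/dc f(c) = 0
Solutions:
 Integral(1/asin(_y), (_y, f(c))) = C1 + 2*c


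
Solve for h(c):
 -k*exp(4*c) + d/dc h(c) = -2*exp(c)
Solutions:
 h(c) = C1 + k*exp(4*c)/4 - 2*exp(c)


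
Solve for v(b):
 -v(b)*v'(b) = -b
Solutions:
 v(b) = -sqrt(C1 + b^2)
 v(b) = sqrt(C1 + b^2)


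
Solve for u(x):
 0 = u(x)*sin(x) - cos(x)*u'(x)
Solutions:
 u(x) = C1/cos(x)


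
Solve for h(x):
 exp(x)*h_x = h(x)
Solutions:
 h(x) = C1*exp(-exp(-x))


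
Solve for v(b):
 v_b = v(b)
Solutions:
 v(b) = C1*exp(b)


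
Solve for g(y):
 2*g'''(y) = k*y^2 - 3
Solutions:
 g(y) = C1 + C2*y + C3*y^2 + k*y^5/120 - y^3/4
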